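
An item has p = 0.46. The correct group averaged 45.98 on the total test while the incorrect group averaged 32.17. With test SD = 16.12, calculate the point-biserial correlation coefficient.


q = 1 - p = 0.54
rpb = ((M1 - M0) / SD) * sqrt(p * q)
rpb = ((45.98 - 32.17) / 16.12) * sqrt(0.46 * 0.54)
rpb = 0.427

0.427


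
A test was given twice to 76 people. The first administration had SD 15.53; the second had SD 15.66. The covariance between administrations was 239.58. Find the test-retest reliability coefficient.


r = cov(X,Y) / (SD_X * SD_Y)
r = 239.58 / (15.53 * 15.66)
r = 239.58 / 243.1998
r = 0.9851

0.9851


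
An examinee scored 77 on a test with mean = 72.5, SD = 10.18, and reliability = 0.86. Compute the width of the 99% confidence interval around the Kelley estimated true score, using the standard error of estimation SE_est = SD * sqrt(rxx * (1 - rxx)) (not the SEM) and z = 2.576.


True score estimate = 0.86*77 + 0.14*72.5 = 76.37
SE_est = SD * sqrt(rxx * (1 - rxx)) = 10.18 * sqrt(0.86 * 0.14) = 10.18 * sqrt(0.1204) = 3.532328
CI = T_est +/- z * SE_est, so width = 2 * z * SE_est = 2 * 2.576 * 3.532328
Width = 18.1986

18.1986


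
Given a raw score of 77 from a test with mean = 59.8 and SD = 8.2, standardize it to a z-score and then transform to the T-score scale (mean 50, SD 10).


z = (X - mean) / SD = (77 - 59.8) / 8.2
z = 17.2 / 8.2
z = 2.0976
T-score = T = 50 + 10z
Carry z at full precision (z = 17.2 / 8.2) into the conversion:
T-score = 50 + 10 * (17.2 / 8.2) = 50 + 172 / 8.2
T-score = 50 + 20.9756
T-score = 70.9756

70.9756


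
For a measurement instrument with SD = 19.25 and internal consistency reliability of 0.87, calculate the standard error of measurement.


SEM = SD * sqrt(1 - rxx)
SEM = 19.25 * sqrt(1 - 0.87)
SEM = 19.25 * sqrt(0.13) = 19.25 * 0.360555
SEM = 6.9407

6.9407


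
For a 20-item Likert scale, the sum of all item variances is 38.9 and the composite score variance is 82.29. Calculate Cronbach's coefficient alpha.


alpha = (k/(k-1)) * (1 - sum(si^2)/s_total^2)
= (20/19) * (1 - 38.9/82.29)
alpha = 0.555

0.555


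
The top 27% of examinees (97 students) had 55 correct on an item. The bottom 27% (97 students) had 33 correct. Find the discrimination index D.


p_upper = 55/97 = 0.567
p_lower = 33/97 = 0.3402
D = 0.567 - 0.3402 = 0.2268

0.2268


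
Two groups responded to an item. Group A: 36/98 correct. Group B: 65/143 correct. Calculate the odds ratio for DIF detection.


Odds_A = 36/62 = 0.5806
Odds_B = 65/78 = 0.8333
OR = Odds_A / Odds_B = 0.5806 / 0.8333
Exactly, OR = (36 * 78) / (62 * 65) = 2808 / 4030
OR = 0.6968

0.6968


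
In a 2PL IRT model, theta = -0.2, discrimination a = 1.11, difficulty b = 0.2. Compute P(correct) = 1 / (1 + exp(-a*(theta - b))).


a*(theta - b) = 1.11 * (-0.2 - 0.2) = -0.444
exp(--0.444) = 1.5589
P = 1 / (1 + 1.5589)
P = 0.3908

0.3908


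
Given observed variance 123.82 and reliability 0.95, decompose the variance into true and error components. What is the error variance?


var_true = rxx * var_obs = 0.95 * 123.82 = 117.629
var_error = var_obs - var_true
var_error = 123.82 - 117.629
var_error = 6.191

6.191


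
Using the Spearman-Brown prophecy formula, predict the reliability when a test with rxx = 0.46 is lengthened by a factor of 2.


r_new = (n * rxx) / (1 + (n-1) * rxx)
r_new = (2 * 0.46) / (1 + 1 * 0.46)
r_new = 0.92 / 1.46
r_new = 0.6301

0.6301


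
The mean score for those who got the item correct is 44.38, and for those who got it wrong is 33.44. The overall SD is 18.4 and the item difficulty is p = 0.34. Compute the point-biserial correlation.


q = 1 - p = 0.66
rpb = ((M1 - M0) / SD) * sqrt(p * q)
rpb = ((44.38 - 33.44) / 18.4) * sqrt(0.34 * 0.66)
rpb = 0.2817

0.2817


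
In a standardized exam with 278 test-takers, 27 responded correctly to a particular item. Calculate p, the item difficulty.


Item difficulty p = number correct / total examinees
p = 27 / 278
p = 0.0971

0.0971


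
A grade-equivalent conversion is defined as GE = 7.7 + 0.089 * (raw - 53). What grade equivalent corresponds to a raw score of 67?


raw - median = 67 - 53 = 14
slope * diff = 0.089 * 14 = 1.246
GE = 7.7 + 1.246
GE = 8.946

8.946


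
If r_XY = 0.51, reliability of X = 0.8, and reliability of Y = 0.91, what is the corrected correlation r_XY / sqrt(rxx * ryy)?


r_corrected = rxy / sqrt(rxx * ryy)
= 0.51 / sqrt(0.8 * 0.91)
= 0.51 / sqrt(0.728)
= 0.51 / 0.853229
r_corrected = 0.5977

0.5977


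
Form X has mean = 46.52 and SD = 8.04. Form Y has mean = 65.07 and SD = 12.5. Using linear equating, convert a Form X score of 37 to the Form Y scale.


slope = SD_Y / SD_X = 12.5 / 8.04 ~ 1.5547
intercept = mean_Y - slope * mean_X = 65.07 - (12.5 / 8.04) * 46.52 ~ -7.2559
Y = slope * X + intercept. To avoid rounding drift from the rounded slope/intercept, evaluate the equivalent form Y = mean_Y + SD_Y * (X - mean_X) / SD_X at full precision:
Y = 65.07 + 12.5 * (37 - 46.52) / 8.04
Y = 65.07 - 12.5 * 9.52 / 8.04
Y = 65.07 - 119.0 / 8.04
Y = 65.07 - 14.801
Y = 50.269

50.269


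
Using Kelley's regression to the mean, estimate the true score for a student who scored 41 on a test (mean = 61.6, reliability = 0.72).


T_est = rxx * X + (1 - rxx) * mean
T_est = 0.72 * 41 + 0.28 * 61.6
T_est = 29.52 + 17.248
T_est = 46.768

46.768


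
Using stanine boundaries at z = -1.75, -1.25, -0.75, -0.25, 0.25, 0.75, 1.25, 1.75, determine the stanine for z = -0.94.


Stanine boundaries: [-1.75, -1.25, -0.75, -0.25, 0.25, 0.75, 1.25, 1.75]
z = -0.94
Check each boundary:
  z >= -1.75 -> could be stanine 2
  z >= -1.25 -> could be stanine 3
  z < -0.75
  z < -0.25
  z < 0.25
  z < 0.75
  z < 1.25
  z < 1.75
Highest qualifying boundary gives stanine = 3

3


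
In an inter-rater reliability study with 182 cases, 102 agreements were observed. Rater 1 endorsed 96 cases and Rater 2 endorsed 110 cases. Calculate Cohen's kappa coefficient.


P_o = 102/182 = 0.56044
P_e = (96*110 + 86*72) / 33124 = 0.505736
kappa = (P_o - P_e) / (1 - P_e)
kappa = (0.56044 - 0.505736) / (1 - 0.505736)
kappa = 0.1107

0.1107


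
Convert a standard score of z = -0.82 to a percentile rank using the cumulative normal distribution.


CDF(z) = 0.5 * (1 + erf(z/sqrt(2)))
erf(-0.5798) = -0.5878
CDF = 0.2061
Percentile rank = 0.2061 * 100 = 20.61

20.61


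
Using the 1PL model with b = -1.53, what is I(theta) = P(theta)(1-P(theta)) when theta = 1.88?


P = 1/(1+exp(-(1.88--1.53))) = 0.968
I = P*(1-P) = 0.968 * 0.032
I = 0.031

0.031


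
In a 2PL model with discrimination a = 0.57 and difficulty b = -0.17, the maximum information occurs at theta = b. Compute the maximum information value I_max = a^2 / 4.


For 2PL, max info at theta = b = -0.17
I_max = a^2 / 4 = 0.57^2 / 4
= 0.3249 / 4
I_max = 0.0812

0.0812


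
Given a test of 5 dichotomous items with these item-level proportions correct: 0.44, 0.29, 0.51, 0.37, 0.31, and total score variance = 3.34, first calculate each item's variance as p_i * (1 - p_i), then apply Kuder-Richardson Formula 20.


For each item, compute p_i * q_i:
  Item 1: 0.44 * 0.56 = 0.2464
  Item 2: 0.29 * 0.71 = 0.2059
  Item 3: 0.51 * 0.49 = 0.2499
  Item 4: 0.37 * 0.63 = 0.2331
  Item 5: 0.31 * 0.69 = 0.2139
Sum(p_i * q_i) = 0.2464 + 0.2059 + 0.2499 + 0.2331 + 0.2139 = 1.1492
KR-20 = (k/(k-1)) * (1 - Sum(p_i*q_i) / Var_total)
= (5/4) * (1 - 1.1492/3.34)
= 1.25 * 0.6559
KR-20 = 0.8199

0.8199


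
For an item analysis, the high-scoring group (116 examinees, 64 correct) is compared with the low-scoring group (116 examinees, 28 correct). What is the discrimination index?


p_upper = 64/116 = 0.5517
p_lower = 28/116 = 0.2414
D = 0.5517 - 0.2414 = 0.3103

0.3103


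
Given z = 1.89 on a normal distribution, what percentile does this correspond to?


CDF(z) = 0.5 * (1 + erf(z/sqrt(2)))
erf(1.3364) = 0.9412
CDF = 0.9706
Percentile rank = 0.9706 * 100 = 97.06

97.06


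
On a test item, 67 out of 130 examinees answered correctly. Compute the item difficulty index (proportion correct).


Item difficulty p = number correct / total examinees
p = 67 / 130
p = 0.5154

0.5154


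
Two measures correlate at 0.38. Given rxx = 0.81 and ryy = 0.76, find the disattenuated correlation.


r_corrected = rxy / sqrt(rxx * ryy)
= 0.38 / sqrt(0.81 * 0.76)
= 0.38 / sqrt(0.6156)
= 0.38 / 0.784602
r_corrected = 0.4843

0.4843


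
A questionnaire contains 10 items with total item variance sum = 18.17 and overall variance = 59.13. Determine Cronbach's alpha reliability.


alpha = (k/(k-1)) * (1 - sum(si^2)/s_total^2)
= (10/9) * (1 - 18.17/59.13)
alpha = 0.7697

0.7697


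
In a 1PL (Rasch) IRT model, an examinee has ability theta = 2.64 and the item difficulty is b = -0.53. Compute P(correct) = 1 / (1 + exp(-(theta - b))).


theta - b = 2.64 - -0.53 = 3.17
exp(-(theta - b)) = exp(-3.17) = 0.042
P = 1 / (1 + 0.042)
P = 0.9597

0.9597


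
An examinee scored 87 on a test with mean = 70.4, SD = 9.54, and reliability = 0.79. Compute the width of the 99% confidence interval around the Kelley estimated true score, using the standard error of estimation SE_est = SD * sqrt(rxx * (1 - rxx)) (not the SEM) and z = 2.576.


True score estimate = 0.79*87 + 0.21*70.4 = 83.514
SE_est = SD * sqrt(rxx * (1 - rxx)) = 9.54 * sqrt(0.79 * 0.21) = 9.54 * sqrt(0.1659) = 3.885721
CI = T_est +/- z * SE_est, so width = 2 * z * SE_est = 2 * 2.576 * 3.885721
Width = 20.0192

20.0192


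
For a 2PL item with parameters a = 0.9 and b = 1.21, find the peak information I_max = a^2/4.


For 2PL, max info at theta = b = 1.21
I_max = a^2 / 4 = 0.9^2 / 4
= 0.81 / 4
I_max = 0.2025

0.2025


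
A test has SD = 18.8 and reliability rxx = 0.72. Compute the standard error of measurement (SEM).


SEM = SD * sqrt(1 - rxx)
SEM = 18.8 * sqrt(1 - 0.72)
SEM = 18.8 * sqrt(0.28) = 18.8 * 0.52915
SEM = 9.948

9.948


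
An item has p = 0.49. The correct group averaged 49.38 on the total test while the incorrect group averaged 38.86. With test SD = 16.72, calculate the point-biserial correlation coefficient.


q = 1 - p = 0.51
rpb = ((M1 - M0) / SD) * sqrt(p * q)
rpb = ((49.38 - 38.86) / 16.72) * sqrt(0.49 * 0.51)
rpb = 0.3145

0.3145


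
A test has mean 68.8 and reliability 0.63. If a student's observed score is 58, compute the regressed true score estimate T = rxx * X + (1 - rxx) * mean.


T_est = rxx * X + (1 - rxx) * mean
T_est = 0.63 * 58 + 0.37 * 68.8
T_est = 36.54 + 25.456
T_est = 61.996

61.996


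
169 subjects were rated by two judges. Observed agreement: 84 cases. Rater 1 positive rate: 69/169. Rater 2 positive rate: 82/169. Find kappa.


P_o = 84/169 = 0.497041
P_e = (69*82 + 100*87) / 28561 = 0.502713
kappa = (P_o - P_e) / (1 - P_e)
kappa = (0.497041 - 0.502713) / (1 - 0.502713)
kappa = -0.0114

-0.0114


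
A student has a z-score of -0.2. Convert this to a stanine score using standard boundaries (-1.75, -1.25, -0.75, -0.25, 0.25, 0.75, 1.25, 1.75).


Stanine boundaries: [-1.75, -1.25, -0.75, -0.25, 0.25, 0.75, 1.25, 1.75]
z = -0.2
Check each boundary:
  z >= -1.75 -> could be stanine 2
  z >= -1.25 -> could be stanine 3
  z >= -0.75 -> could be stanine 4
  z >= -0.25 -> could be stanine 5
  z < 0.25
  z < 0.75
  z < 1.25
  z < 1.75
Highest qualifying boundary gives stanine = 5

5


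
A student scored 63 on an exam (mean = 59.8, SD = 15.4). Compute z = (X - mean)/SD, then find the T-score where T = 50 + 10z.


z = (X - mean) / SD = (63 - 59.8) / 15.4
z = 3.2 / 15.4
z = 0.2078
T-score = T = 50 + 10z
Carry z at full precision (z = 3.2 / 15.4) into the conversion:
T-score = 50 + 10 * (3.2 / 15.4) = 50 + 32 / 15.4
T-score = 50 + 2.0779
T-score = 52.0779

52.0779


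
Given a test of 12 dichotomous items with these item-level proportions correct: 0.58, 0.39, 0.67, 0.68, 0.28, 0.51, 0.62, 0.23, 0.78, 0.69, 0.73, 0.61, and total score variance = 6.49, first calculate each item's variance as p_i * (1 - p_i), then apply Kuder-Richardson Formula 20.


For each item, compute p_i * q_i:
  Item 1: 0.58 * 0.42 = 0.2436
  Item 2: 0.39 * 0.61 = 0.2379
  Item 3: 0.67 * 0.33 = 0.2211
  Item 4: 0.68 * 0.32 = 0.2176
  Item 5: 0.28 * 0.72 = 0.2016
  Item 6: 0.51 * 0.49 = 0.2499
  Item 7: 0.62 * 0.38 = 0.2356
  Item 8: 0.23 * 0.77 = 0.1771
  Item 9: 0.78 * 0.22 = 0.1716
  Item 10: 0.69 * 0.31 = 0.2139
  Item 11: 0.73 * 0.27 = 0.1971
  Item 12: 0.61 * 0.39 = 0.2379
Sum(p_i * q_i) = 0.2436 + 0.2379 + 0.2211 + 0.2176 + 0.2016 + 0.2499 + 0.2356 + 0.1771 + 0.1716 + 0.2139 + 0.1971 + 0.2379 = 2.6049
KR-20 = (k/(k-1)) * (1 - Sum(p_i*q_i) / Var_total)
= (12/11) * (1 - 2.6049/6.49)
= 1.0909 * 0.5986
KR-20 = 0.653

0.653


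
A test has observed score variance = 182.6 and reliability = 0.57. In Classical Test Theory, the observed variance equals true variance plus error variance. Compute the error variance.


var_true = rxx * var_obs = 0.57 * 182.6 = 104.082
var_error = var_obs - var_true
var_error = 182.6 - 104.082
var_error = 78.518

78.518


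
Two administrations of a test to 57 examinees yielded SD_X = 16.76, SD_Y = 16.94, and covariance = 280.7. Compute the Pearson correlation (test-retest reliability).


r = cov(X,Y) / (SD_X * SD_Y)
r = 280.7 / (16.76 * 16.94)
r = 280.7 / 283.9144
r = 0.9887

0.9887


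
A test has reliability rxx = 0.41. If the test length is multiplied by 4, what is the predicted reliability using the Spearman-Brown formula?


r_new = (n * rxx) / (1 + (n-1) * rxx)
r_new = (4 * 0.41) / (1 + 3 * 0.41)
r_new = 1.64 / 2.23
r_new = 0.7354

0.7354


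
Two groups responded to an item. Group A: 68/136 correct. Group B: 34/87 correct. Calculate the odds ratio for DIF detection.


Odds_A = 68/68 = 1.0
Odds_B = 34/53 = 0.6415
OR = Odds_A / Odds_B = 1.0 / 0.6415
Exactly, OR = (68 * 53) / (68 * 34) = 3604 / 2312
OR = 1.5588

1.5588


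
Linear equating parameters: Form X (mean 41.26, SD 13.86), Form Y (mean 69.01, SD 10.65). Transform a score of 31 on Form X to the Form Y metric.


slope = SD_Y / SD_X = 10.65 / 13.86 ~ 0.7684
intercept = mean_Y - slope * mean_X = 69.01 - (10.65 / 13.86) * 41.26 ~ 37.3059
Y = slope * X + intercept. To avoid rounding drift from the rounded slope/intercept, evaluate the equivalent form Y = mean_Y + SD_Y * (X - mean_X) / SD_X at full precision:
Y = 69.01 + 10.65 * (31 - 41.26) / 13.86
Y = 69.01 - 10.65 * 10.26 / 13.86
Y = 69.01 - 109.269 / 13.86
Y = 69.01 - 7.8838
Y = 61.1262

61.1262


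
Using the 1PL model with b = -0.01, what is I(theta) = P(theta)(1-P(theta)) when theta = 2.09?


P = 1/(1+exp(-(2.09--0.01))) = 0.8909
I = P*(1-P) = 0.8909 * 0.1091
I = 0.0972

0.0972


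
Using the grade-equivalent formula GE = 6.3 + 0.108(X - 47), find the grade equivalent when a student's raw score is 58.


raw - median = 58 - 47 = 11
slope * diff = 0.108 * 11 = 1.188
GE = 6.3 + 1.188
GE = 7.488

7.488


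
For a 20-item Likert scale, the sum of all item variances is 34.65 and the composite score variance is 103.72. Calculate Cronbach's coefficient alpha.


alpha = (k/(k-1)) * (1 - sum(si^2)/s_total^2)
= (20/19) * (1 - 34.65/103.72)
alpha = 0.701

0.701


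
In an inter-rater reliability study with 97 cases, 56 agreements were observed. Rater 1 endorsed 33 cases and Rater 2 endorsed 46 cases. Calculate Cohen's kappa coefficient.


P_o = 56/97 = 0.57732
P_e = (33*46 + 64*51) / 9409 = 0.508237
kappa = (P_o - P_e) / (1 - P_e)
kappa = (0.57732 - 0.508237) / (1 - 0.508237)
kappa = 0.1405

0.1405


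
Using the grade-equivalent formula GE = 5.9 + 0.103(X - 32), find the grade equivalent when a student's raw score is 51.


raw - median = 51 - 32 = 19
slope * diff = 0.103 * 19 = 1.957
GE = 5.9 + 1.957
GE = 7.857

7.857


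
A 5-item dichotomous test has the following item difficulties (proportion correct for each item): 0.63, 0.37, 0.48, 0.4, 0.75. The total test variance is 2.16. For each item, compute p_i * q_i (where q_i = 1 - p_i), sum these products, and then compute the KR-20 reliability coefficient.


For each item, compute p_i * q_i:
  Item 1: 0.63 * 0.37 = 0.2331
  Item 2: 0.37 * 0.63 = 0.2331
  Item 3: 0.48 * 0.52 = 0.2496
  Item 4: 0.4 * 0.6 = 0.24
  Item 5: 0.75 * 0.25 = 0.1875
Sum(p_i * q_i) = 0.2331 + 0.2331 + 0.2496 + 0.24 + 0.1875 = 1.1433
KR-20 = (k/(k-1)) * (1 - Sum(p_i*q_i) / Var_total)
= (5/4) * (1 - 1.1433/2.16)
= 1.25 * 0.4707
KR-20 = 0.5884

0.5884


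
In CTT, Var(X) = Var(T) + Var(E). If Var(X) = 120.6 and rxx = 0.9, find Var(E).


var_true = rxx * var_obs = 0.9 * 120.6 = 108.54
var_error = var_obs - var_true
var_error = 120.6 - 108.54
var_error = 12.06

12.06


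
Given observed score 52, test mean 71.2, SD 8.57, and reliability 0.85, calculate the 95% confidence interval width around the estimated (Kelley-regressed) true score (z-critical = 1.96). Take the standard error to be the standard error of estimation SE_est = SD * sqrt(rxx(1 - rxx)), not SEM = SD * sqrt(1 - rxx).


True score estimate = 0.85*52 + 0.15*71.2 = 54.88
SE_est = SD * sqrt(rxx * (1 - rxx)) = 8.57 * sqrt(0.85 * 0.15) = 8.57 * sqrt(0.1275) = 3.060102
CI = T_est +/- z * SE_est, so width = 2 * z * SE_est = 2 * 1.96 * 3.060102
Width = 11.9956

11.9956


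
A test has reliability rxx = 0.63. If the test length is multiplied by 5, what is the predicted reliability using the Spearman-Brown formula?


r_new = (n * rxx) / (1 + (n-1) * rxx)
r_new = (5 * 0.63) / (1 + 4 * 0.63)
r_new = 3.15 / 3.52
r_new = 0.8949

0.8949


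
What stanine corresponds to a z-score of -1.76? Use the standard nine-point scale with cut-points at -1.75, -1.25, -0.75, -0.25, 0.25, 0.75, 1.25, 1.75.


Stanine boundaries: [-1.75, -1.25, -0.75, -0.25, 0.25, 0.75, 1.25, 1.75]
z = -1.76
Check each boundary:
  z < -1.75
  z < -1.25
  z < -0.75
  z < -0.25
  z < 0.25
  z < 0.75
  z < 1.25
  z < 1.75
Highest qualifying boundary gives stanine = 1

1


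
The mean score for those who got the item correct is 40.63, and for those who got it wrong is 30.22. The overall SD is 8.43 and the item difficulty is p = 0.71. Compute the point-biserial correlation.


q = 1 - p = 0.29
rpb = ((M1 - M0) / SD) * sqrt(p * q)
rpb = ((40.63 - 30.22) / 8.43) * sqrt(0.71 * 0.29)
rpb = 0.5603

0.5603


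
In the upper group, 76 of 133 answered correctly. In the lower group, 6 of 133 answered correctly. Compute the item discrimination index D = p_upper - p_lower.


p_upper = 76/133 = 0.5714
p_lower = 6/133 = 0.0451
D = 0.5714 - 0.0451 = 0.5263

0.5263


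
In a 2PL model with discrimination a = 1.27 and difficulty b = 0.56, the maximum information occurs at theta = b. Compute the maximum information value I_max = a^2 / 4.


For 2PL, max info at theta = b = 0.56
I_max = a^2 / 4 = 1.27^2 / 4
= 1.6129 / 4
I_max = 0.4032

0.4032


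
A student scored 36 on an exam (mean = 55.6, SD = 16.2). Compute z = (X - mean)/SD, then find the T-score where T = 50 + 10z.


z = (X - mean) / SD = (36 - 55.6) / 16.2
z = -19.6 / 16.2
z = -1.2099
T-score = T = 50 + 10z
Carry z at full precision (z = -19.6 / 16.2) into the conversion:
T-score = 50 + 10 * (-19.6 / 16.2) = 50 + -196 / 16.2
T-score = 50 + -12.0988
T-score = 37.9012

37.9012


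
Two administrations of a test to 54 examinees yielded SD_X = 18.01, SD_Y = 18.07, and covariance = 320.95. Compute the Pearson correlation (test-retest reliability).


r = cov(X,Y) / (SD_X * SD_Y)
r = 320.95 / (18.01 * 18.07)
r = 320.95 / 325.4407
r = 0.9862

0.9862


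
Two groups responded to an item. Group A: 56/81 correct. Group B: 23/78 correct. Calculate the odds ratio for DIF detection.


Odds_A = 56/25 = 2.24
Odds_B = 23/55 = 0.4182
OR = Odds_A / Odds_B = 2.24 / 0.4182
Exactly, OR = (56 * 55) / (25 * 23) = 3080 / 575
OR = 5.3565

5.3565


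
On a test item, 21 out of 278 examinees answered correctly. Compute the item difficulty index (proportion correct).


Item difficulty p = number correct / total examinees
p = 21 / 278
p = 0.0755

0.0755


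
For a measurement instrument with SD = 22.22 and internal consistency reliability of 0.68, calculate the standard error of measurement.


SEM = SD * sqrt(1 - rxx)
SEM = 22.22 * sqrt(1 - 0.68)
SEM = 22.22 * sqrt(0.32) = 22.22 * 0.565685
SEM = 12.5695

12.5695


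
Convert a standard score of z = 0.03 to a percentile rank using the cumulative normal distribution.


CDF(z) = 0.5 * (1 + erf(z/sqrt(2)))
erf(0.0212) = 0.0239
CDF = 0.512
Percentile rank = 0.512 * 100 = 51.2

51.2


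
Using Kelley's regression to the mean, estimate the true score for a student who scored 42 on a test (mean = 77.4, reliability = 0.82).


T_est = rxx * X + (1 - rxx) * mean
T_est = 0.82 * 42 + 0.18 * 77.4
T_est = 34.44 + 13.932
T_est = 48.372

48.372


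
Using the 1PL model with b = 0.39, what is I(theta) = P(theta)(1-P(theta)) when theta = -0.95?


P = 1/(1+exp(-(-0.95-0.39))) = 0.2075
I = P*(1-P) = 0.2075 * 0.7925
I = 0.1644

0.1644


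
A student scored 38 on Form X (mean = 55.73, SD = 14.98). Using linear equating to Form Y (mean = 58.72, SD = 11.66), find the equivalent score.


slope = SD_Y / SD_X = 11.66 / 14.98 ~ 0.7784
intercept = mean_Y - slope * mean_X = 58.72 - (11.66 / 14.98) * 55.73 ~ 15.3414
Y = slope * X + intercept. To avoid rounding drift from the rounded slope/intercept, evaluate the equivalent form Y = mean_Y + SD_Y * (X - mean_X) / SD_X at full precision:
Y = 58.72 + 11.66 * (38 - 55.73) / 14.98
Y = 58.72 - 11.66 * 17.73 / 14.98
Y = 58.72 - 206.7318 / 14.98
Y = 58.72 - 13.8005
Y = 44.9195

44.9195


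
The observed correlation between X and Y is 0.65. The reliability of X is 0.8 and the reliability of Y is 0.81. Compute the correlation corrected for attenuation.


r_corrected = rxy / sqrt(rxx * ryy)
= 0.65 / sqrt(0.8 * 0.81)
= 0.65 / sqrt(0.648)
= 0.65 / 0.804984
r_corrected = 0.8075

0.8075


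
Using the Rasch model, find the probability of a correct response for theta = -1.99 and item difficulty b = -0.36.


theta - b = -1.99 - -0.36 = -1.63
exp(-(theta - b)) = exp(1.63) = 5.1039
P = 1 / (1 + 5.1039)
P = 0.1638

0.1638


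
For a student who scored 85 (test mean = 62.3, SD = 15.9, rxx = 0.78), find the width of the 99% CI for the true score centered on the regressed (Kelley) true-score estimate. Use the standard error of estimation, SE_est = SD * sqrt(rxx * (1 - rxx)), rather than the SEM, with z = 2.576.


True score estimate = 0.78*85 + 0.22*62.3 = 80.006
SE_est = SD * sqrt(rxx * (1 - rxx)) = 15.9 * sqrt(0.78 * 0.22) = 15.9 * sqrt(0.1716) = 6.586516
CI = T_est +/- z * SE_est, so width = 2 * z * SE_est = 2 * 2.576 * 6.586516
Width = 33.9337

33.9337


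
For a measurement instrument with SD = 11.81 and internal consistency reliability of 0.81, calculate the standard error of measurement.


SEM = SD * sqrt(1 - rxx)
SEM = 11.81 * sqrt(1 - 0.81)
SEM = 11.81 * sqrt(0.19) = 11.81 * 0.43589
SEM = 5.1479

5.1479


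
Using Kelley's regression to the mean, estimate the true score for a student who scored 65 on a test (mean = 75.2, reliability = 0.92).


T_est = rxx * X + (1 - rxx) * mean
T_est = 0.92 * 65 + 0.08 * 75.2
T_est = 59.8 + 6.016
T_est = 65.816

65.816


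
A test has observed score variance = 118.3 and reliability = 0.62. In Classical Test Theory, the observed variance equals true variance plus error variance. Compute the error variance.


var_true = rxx * var_obs = 0.62 * 118.3 = 73.346
var_error = var_obs - var_true
var_error = 118.3 - 73.346
var_error = 44.954

44.954


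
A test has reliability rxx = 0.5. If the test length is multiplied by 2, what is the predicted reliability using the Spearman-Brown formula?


r_new = (n * rxx) / (1 + (n-1) * rxx)
r_new = (2 * 0.5) / (1 + 1 * 0.5)
r_new = 1.0 / 1.5
r_new = 0.6667

0.6667


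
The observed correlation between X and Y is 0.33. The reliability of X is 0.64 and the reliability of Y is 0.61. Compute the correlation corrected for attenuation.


r_corrected = rxy / sqrt(rxx * ryy)
= 0.33 / sqrt(0.64 * 0.61)
= 0.33 / sqrt(0.3904)
= 0.33 / 0.62482
r_corrected = 0.5282

0.5282


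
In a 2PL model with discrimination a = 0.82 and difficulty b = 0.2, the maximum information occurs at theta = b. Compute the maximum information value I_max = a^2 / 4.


For 2PL, max info at theta = b = 0.2
I_max = a^2 / 4 = 0.82^2 / 4
= 0.6724 / 4
I_max = 0.1681

0.1681


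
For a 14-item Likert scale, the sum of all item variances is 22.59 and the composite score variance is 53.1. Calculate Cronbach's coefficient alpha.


alpha = (k/(k-1)) * (1 - sum(si^2)/s_total^2)
= (14/13) * (1 - 22.59/53.1)
alpha = 0.6188

0.6188


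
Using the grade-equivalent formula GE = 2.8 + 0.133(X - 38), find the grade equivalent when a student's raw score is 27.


raw - median = 27 - 38 = -11
slope * diff = 0.133 * -11 = -1.463
GE = 2.8 + -1.463
GE = 1.337

1.337


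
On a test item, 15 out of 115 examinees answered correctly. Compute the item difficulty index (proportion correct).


Item difficulty p = number correct / total examinees
p = 15 / 115
p = 0.1304

0.1304


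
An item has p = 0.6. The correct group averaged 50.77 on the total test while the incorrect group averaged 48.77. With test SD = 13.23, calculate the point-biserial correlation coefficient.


q = 1 - p = 0.4
rpb = ((M1 - M0) / SD) * sqrt(p * q)
rpb = ((50.77 - 48.77) / 13.23) * sqrt(0.6 * 0.4)
rpb = 0.0741

0.0741


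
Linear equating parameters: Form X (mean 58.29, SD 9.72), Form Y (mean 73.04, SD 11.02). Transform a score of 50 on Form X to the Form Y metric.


slope = SD_Y / SD_X = 11.02 / 9.72 ~ 1.1337
intercept = mean_Y - slope * mean_X = 73.04 - (11.02 / 9.72) * 58.29 ~ 6.954
Y = slope * X + intercept. To avoid rounding drift from the rounded slope/intercept, evaluate the equivalent form Y = mean_Y + SD_Y * (X - mean_X) / SD_X at full precision:
Y = 73.04 + 11.02 * (50 - 58.29) / 9.72
Y = 73.04 - 11.02 * 8.29 / 9.72
Y = 73.04 - 91.3558 / 9.72
Y = 73.04 - 9.3987
Y = 63.6413

63.6413


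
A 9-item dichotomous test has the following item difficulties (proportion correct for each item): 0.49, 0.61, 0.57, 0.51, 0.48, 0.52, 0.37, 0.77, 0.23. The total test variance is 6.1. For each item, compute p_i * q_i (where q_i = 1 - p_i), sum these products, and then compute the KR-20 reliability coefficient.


For each item, compute p_i * q_i:
  Item 1: 0.49 * 0.51 = 0.2499
  Item 2: 0.61 * 0.39 = 0.2379
  Item 3: 0.57 * 0.43 = 0.2451
  Item 4: 0.51 * 0.49 = 0.2499
  Item 5: 0.48 * 0.52 = 0.2496
  Item 6: 0.52 * 0.48 = 0.2496
  Item 7: 0.37 * 0.63 = 0.2331
  Item 8: 0.77 * 0.23 = 0.1771
  Item 9: 0.23 * 0.77 = 0.1771
Sum(p_i * q_i) = 0.2499 + 0.2379 + 0.2451 + 0.2499 + 0.2496 + 0.2496 + 0.2331 + 0.1771 + 0.1771 = 2.0693
KR-20 = (k/(k-1)) * (1 - Sum(p_i*q_i) / Var_total)
= (9/8) * (1 - 2.0693/6.1)
= 1.125 * 0.6608
KR-20 = 0.7434

0.7434


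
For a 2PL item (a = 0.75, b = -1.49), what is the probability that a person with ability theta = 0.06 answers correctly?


a*(theta - b) = 0.75 * (0.06 - -1.49) = 1.1625
exp(-1.1625) = 0.3127
P = 1 / (1 + 0.3127)
P = 0.7618

0.7618


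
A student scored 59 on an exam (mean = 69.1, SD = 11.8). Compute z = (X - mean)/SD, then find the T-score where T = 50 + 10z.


z = (X - mean) / SD = (59 - 69.1) / 11.8
z = -10.1 / 11.8
z = -0.8559
T-score = T = 50 + 10z
Carry z at full precision (z = -10.1 / 11.8) into the conversion:
T-score = 50 + 10 * (-10.1 / 11.8) = 50 + -101 / 11.8
T-score = 50 + -8.5593
T-score = 41.4407

41.4407


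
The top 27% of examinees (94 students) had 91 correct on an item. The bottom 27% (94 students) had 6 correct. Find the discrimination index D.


p_upper = 91/94 = 0.9681
p_lower = 6/94 = 0.0638
D = 0.9681 - 0.0638 = 0.9043

0.9043


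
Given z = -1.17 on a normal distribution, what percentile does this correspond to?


CDF(z) = 0.5 * (1 + erf(z/sqrt(2)))
erf(-0.8273) = -0.758
CDF = 0.121
Percentile rank = 0.121 * 100 = 12.1

12.1


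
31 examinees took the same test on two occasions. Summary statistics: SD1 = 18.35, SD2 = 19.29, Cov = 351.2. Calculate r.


r = cov(X,Y) / (SD_X * SD_Y)
r = 351.2 / (18.35 * 19.29)
r = 351.2 / 353.9715
r = 0.9922

0.9922


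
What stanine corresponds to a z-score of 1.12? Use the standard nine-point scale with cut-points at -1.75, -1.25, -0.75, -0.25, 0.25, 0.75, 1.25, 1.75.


Stanine boundaries: [-1.75, -1.25, -0.75, -0.25, 0.25, 0.75, 1.25, 1.75]
z = 1.12
Check each boundary:
  z >= -1.75 -> could be stanine 2
  z >= -1.25 -> could be stanine 3
  z >= -0.75 -> could be stanine 4
  z >= -0.25 -> could be stanine 5
  z >= 0.25 -> could be stanine 6
  z >= 0.75 -> could be stanine 7
  z < 1.25
  z < 1.75
Highest qualifying boundary gives stanine = 7

7


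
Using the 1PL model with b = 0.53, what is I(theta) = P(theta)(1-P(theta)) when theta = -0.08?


P = 1/(1+exp(-(-0.08-0.53))) = 0.3521
I = P*(1-P) = 0.3521 * 0.6479
I = 0.2281

0.2281


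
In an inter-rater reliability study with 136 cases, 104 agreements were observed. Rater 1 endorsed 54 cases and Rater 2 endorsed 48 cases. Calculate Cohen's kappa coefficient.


P_o = 104/136 = 0.764706
P_e = (54*48 + 82*88) / 18496 = 0.530277
kappa = (P_o - P_e) / (1 - P_e)
kappa = (0.764706 - 0.530277) / (1 - 0.530277)
kappa = 0.4991

0.4991


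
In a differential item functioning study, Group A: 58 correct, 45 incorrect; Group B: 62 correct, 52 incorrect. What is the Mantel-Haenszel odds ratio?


Odds_A = 58/45 = 1.2889
Odds_B = 62/52 = 1.1923
OR = Odds_A / Odds_B = 1.2889 / 1.1923
Exactly, OR = (58 * 52) / (45 * 62) = 3016 / 2790
OR = 1.081

1.081


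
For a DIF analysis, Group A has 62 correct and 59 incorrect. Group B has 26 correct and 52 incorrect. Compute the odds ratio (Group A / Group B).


Odds_A = 62/59 = 1.0508
Odds_B = 26/52 = 0.5
OR = Odds_A / Odds_B = 1.0508 / 0.5
Exactly, OR = (62 * 52) / (59 * 26) = 3224 / 1534
OR = 2.1017

2.1017


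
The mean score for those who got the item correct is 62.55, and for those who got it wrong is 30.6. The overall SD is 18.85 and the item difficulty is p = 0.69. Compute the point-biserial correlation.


q = 1 - p = 0.31
rpb = ((M1 - M0) / SD) * sqrt(p * q)
rpb = ((62.55 - 30.6) / 18.85) * sqrt(0.69 * 0.31)
rpb = 0.7839

0.7839


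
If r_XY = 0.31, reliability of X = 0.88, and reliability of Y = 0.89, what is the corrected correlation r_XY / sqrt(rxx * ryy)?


r_corrected = rxy / sqrt(rxx * ryy)
= 0.31 / sqrt(0.88 * 0.89)
= 0.31 / sqrt(0.7832)
= 0.31 / 0.884986
r_corrected = 0.3503

0.3503


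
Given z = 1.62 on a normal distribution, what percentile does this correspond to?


CDF(z) = 0.5 * (1 + erf(z/sqrt(2)))
erf(1.1455) = 0.8948
CDF = 0.9474
Percentile rank = 0.9474 * 100 = 94.74

94.74


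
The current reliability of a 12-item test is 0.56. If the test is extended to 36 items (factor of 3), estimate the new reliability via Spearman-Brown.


r_new = (n * rxx) / (1 + (n-1) * rxx)
r_new = (3 * 0.56) / (1 + 2 * 0.56)
r_new = 1.68 / 2.12
r_new = 0.7925

0.7925


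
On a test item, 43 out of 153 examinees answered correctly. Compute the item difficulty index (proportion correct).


Item difficulty p = number correct / total examinees
p = 43 / 153
p = 0.281

0.281


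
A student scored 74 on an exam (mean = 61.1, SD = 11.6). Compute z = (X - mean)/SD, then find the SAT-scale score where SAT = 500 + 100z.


z = (X - mean) / SD = (74 - 61.1) / 11.6
z = 12.9 / 11.6
z = 1.1121
SAT-scale = SAT = 500 + 100z
Carry z at full precision (z = 12.9 / 11.6) into the conversion:
SAT-scale = 500 + 100 * (12.9 / 11.6) = 500 + 1290 / 11.6
SAT-scale = 500 + 111.2069
SAT-scale = 611.2069

611.2069


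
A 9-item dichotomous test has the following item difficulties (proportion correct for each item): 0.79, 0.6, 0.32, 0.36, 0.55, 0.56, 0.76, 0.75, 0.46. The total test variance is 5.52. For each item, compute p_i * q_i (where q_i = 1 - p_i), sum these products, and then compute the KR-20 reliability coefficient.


For each item, compute p_i * q_i:
  Item 1: 0.79 * 0.21 = 0.1659
  Item 2: 0.6 * 0.4 = 0.24
  Item 3: 0.32 * 0.68 = 0.2176
  Item 4: 0.36 * 0.64 = 0.2304
  Item 5: 0.55 * 0.45 = 0.2475
  Item 6: 0.56 * 0.44 = 0.2464
  Item 7: 0.76 * 0.24 = 0.1824
  Item 8: 0.75 * 0.25 = 0.1875
  Item 9: 0.46 * 0.54 = 0.2484
Sum(p_i * q_i) = 0.1659 + 0.24 + 0.2176 + 0.2304 + 0.2475 + 0.2464 + 0.1824 + 0.1875 + 0.2484 = 1.9661
KR-20 = (k/(k-1)) * (1 - Sum(p_i*q_i) / Var_total)
= (9/8) * (1 - 1.9661/5.52)
= 1.125 * 0.6438
KR-20 = 0.7243

0.7243


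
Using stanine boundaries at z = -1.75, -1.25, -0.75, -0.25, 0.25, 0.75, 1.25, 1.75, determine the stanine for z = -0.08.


Stanine boundaries: [-1.75, -1.25, -0.75, -0.25, 0.25, 0.75, 1.25, 1.75]
z = -0.08
Check each boundary:
  z >= -1.75 -> could be stanine 2
  z >= -1.25 -> could be stanine 3
  z >= -0.75 -> could be stanine 4
  z >= -0.25 -> could be stanine 5
  z < 0.25
  z < 0.75
  z < 1.25
  z < 1.75
Highest qualifying boundary gives stanine = 5

5


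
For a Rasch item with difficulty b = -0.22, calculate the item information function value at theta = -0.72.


P = 1/(1+exp(-(-0.72--0.22))) = 0.3775
I = P*(1-P) = 0.3775 * 0.6225
I = 0.235

0.235


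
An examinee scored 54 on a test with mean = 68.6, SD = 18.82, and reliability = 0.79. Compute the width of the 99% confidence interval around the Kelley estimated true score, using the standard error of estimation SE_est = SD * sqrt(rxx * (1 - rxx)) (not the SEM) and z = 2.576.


True score estimate = 0.79*54 + 0.21*68.6 = 57.066
SE_est = SD * sqrt(rxx * (1 - rxx)) = 18.82 * sqrt(0.79 * 0.21) = 18.82 * sqrt(0.1659) = 7.665541
CI = T_est +/- z * SE_est, so width = 2 * z * SE_est = 2 * 2.576 * 7.665541
Width = 39.4929

39.4929


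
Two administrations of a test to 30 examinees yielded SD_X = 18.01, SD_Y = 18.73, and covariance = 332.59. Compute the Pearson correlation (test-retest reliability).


r = cov(X,Y) / (SD_X * SD_Y)
r = 332.59 / (18.01 * 18.73)
r = 332.59 / 337.3273
r = 0.986

0.986


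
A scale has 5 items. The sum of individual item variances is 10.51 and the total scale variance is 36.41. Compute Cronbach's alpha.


alpha = (k/(k-1)) * (1 - sum(si^2)/s_total^2)
= (5/4) * (1 - 10.51/36.41)
alpha = 0.8892

0.8892


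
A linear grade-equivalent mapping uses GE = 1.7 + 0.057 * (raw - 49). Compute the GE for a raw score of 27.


raw - median = 27 - 49 = -22
slope * diff = 0.057 * -22 = -1.254
GE = 1.7 + -1.254
GE = 0.446

0.446


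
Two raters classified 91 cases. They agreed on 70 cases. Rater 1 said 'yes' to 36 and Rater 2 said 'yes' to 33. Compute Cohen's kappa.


P_o = 70/91 = 0.769231
P_e = (36*33 + 55*58) / 8281 = 0.52868
kappa = (P_o - P_e) / (1 - P_e)
kappa = (0.769231 - 0.52868) / (1 - 0.52868)
kappa = 0.5104

0.5104


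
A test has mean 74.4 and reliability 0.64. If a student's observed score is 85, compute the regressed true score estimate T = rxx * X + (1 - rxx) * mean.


T_est = rxx * X + (1 - rxx) * mean
T_est = 0.64 * 85 + 0.36 * 74.4
T_est = 54.4 + 26.784
T_est = 81.184

81.184


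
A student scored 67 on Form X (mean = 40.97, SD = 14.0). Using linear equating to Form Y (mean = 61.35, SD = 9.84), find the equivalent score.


slope = SD_Y / SD_X = 9.84 / 14.0 ~ 0.7029
intercept = mean_Y - slope * mean_X = 61.35 - (9.84 / 14.0) * 40.97 ~ 32.5539
Y = slope * X + intercept. To avoid rounding drift from the rounded slope/intercept, evaluate the equivalent form Y = mean_Y + SD_Y * (X - mean_X) / SD_X at full precision:
Y = 61.35 + 9.84 * (67 - 40.97) / 14.0
Y = 61.35 + 9.84 * 26.03 / 14.0
Y = 61.35 + 256.1352 / 14.0
Y = 61.35 + 18.2954
Y = 79.6454

79.6454


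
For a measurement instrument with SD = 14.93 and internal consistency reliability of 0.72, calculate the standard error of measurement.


SEM = SD * sqrt(1 - rxx)
SEM = 14.93 * sqrt(1 - 0.72)
SEM = 14.93 * sqrt(0.28) = 14.93 * 0.52915
SEM = 7.9002

7.9002


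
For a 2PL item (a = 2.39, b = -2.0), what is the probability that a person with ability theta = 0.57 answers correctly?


a*(theta - b) = 2.39 * (0.57 - -2.0) = 6.1423
exp(-6.1423) = 0.0021
P = 1 / (1 + 0.0021)
P = 0.9979

0.9979


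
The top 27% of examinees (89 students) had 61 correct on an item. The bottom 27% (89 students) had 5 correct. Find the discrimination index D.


p_upper = 61/89 = 0.6854
p_lower = 5/89 = 0.0562
D = 0.6854 - 0.0562 = 0.6292

0.6292


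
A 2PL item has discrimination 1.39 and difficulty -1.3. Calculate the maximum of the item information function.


For 2PL, max info at theta = b = -1.3
I_max = a^2 / 4 = 1.39^2 / 4
= 1.9321 / 4
I_max = 0.483

0.483


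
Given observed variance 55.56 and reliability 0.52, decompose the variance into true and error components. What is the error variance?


var_true = rxx * var_obs = 0.52 * 55.56 = 28.8912
var_error = var_obs - var_true
var_error = 55.56 - 28.8912
var_error = 26.6688

26.6688


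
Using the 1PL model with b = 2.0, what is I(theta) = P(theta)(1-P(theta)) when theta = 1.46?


P = 1/(1+exp(-(1.46-2.0))) = 0.3682
I = P*(1-P) = 0.3682 * 0.6318
I = 0.2326

0.2326


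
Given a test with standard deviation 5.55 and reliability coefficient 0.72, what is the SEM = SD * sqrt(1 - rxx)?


SEM = SD * sqrt(1 - rxx)
SEM = 5.55 * sqrt(1 - 0.72)
SEM = 5.55 * sqrt(0.28) = 5.55 * 0.52915
SEM = 2.9368

2.9368


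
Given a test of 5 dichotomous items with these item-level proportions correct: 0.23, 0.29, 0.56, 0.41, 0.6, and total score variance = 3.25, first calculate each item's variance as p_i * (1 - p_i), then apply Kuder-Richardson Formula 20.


For each item, compute p_i * q_i:
  Item 1: 0.23 * 0.77 = 0.1771
  Item 2: 0.29 * 0.71 = 0.2059
  Item 3: 0.56 * 0.44 = 0.2464
  Item 4: 0.41 * 0.59 = 0.2419
  Item 5: 0.6 * 0.4 = 0.24
Sum(p_i * q_i) = 0.1771 + 0.2059 + 0.2464 + 0.2419 + 0.24 = 1.1113
KR-20 = (k/(k-1)) * (1 - Sum(p_i*q_i) / Var_total)
= (5/4) * (1 - 1.1113/3.25)
= 1.25 * 0.6581
KR-20 = 0.8226

0.8226


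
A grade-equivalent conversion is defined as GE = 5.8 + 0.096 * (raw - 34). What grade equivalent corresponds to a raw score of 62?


raw - median = 62 - 34 = 28
slope * diff = 0.096 * 28 = 2.688
GE = 5.8 + 2.688
GE = 8.488

8.488


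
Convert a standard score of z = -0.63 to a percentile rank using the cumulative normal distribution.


CDF(z) = 0.5 * (1 + erf(z/sqrt(2)))
erf(-0.4455) = -0.4713
CDF = 0.2643
Percentile rank = 0.2643 * 100 = 26.43

26.43


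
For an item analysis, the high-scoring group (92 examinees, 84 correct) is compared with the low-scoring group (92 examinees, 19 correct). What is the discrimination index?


p_upper = 84/92 = 0.913
p_lower = 19/92 = 0.2065
D = 0.913 - 0.2065 = 0.7065

0.7065


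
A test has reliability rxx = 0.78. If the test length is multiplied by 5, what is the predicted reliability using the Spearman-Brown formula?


r_new = (n * rxx) / (1 + (n-1) * rxx)
r_new = (5 * 0.78) / (1 + 4 * 0.78)
r_new = 3.9 / 4.12
r_new = 0.9466

0.9466


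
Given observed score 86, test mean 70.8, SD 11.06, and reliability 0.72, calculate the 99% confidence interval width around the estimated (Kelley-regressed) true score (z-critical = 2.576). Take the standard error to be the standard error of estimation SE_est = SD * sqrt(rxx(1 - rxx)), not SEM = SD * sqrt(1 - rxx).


True score estimate = 0.72*86 + 0.28*70.8 = 81.744
SE_est = SD * sqrt(rxx * (1 - rxx)) = 11.06 * sqrt(0.72 * 0.28) = 11.06 * sqrt(0.2016) = 4.965928
CI = T_est +/- z * SE_est, so width = 2 * z * SE_est = 2 * 2.576 * 4.965928
Width = 25.5845

25.5845


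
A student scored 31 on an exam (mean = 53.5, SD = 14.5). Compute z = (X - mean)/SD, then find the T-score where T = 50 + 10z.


z = (X - mean) / SD = (31 - 53.5) / 14.5
z = -22.5 / 14.5
z = -1.5517
T-score = T = 50 + 10z
Carry z at full precision (z = -22.5 / 14.5) into the conversion:
T-score = 50 + 10 * (-22.5 / 14.5) = 50 + -225 / 14.5
T-score = 50 + -15.5172
T-score = 34.4828

34.4828


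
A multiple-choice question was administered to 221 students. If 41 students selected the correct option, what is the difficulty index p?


Item difficulty p = number correct / total examinees
p = 41 / 221
p = 0.1855

0.1855
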